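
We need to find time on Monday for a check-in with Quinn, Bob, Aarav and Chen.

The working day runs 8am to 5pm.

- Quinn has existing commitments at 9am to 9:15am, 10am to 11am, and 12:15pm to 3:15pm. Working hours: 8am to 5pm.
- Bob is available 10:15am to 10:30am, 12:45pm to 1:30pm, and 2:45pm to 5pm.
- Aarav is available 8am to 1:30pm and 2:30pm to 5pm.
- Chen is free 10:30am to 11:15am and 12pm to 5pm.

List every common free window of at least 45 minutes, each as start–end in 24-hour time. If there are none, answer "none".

Quinn free within 08:00–17:00: 08:00–09:00, 09:15–10:00, 11:00–12:15, 15:15–17:00.
Quinn ∩ Bob: 15:15–17:00.
Quinn ∩ Bob ∩ Aarav: 15:15–17:00.
Quinn ∩ Bob ∩ Aarav ∩ Chen: 15:15–17:00.
Windows ≥ 45 min: 15:15–17:00.

15:15–17:00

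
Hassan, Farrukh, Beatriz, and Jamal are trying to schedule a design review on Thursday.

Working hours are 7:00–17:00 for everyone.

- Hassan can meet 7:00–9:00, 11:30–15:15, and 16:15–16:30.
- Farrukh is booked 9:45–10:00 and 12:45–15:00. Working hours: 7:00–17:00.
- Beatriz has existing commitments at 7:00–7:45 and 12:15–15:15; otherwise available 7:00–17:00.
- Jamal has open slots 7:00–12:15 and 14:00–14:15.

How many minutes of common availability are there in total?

Farrukh free within 07:00–17:00: 07:00–09:45, 10:00–12:45, 15:00–17:00.
Beatriz free within 07:00–17:00: 07:45–12:15, 15:15–17:00.
Hassan ∩ Farrukh: 07:00–09:00, 11:30–12:45, 15:00–15:15, 16:15–16:30.
Hassan ∩ Farrukh ∩ Beatriz: 07:45–09:00, 11:30–12:15, 16:15–16:30.
Hassan ∩ Farrukh ∩ Beatriz ∩ Jamal: 07:45–09:00, 11:30–12:15.
Total common minutes: 75 + 45 = 120.

120 minutes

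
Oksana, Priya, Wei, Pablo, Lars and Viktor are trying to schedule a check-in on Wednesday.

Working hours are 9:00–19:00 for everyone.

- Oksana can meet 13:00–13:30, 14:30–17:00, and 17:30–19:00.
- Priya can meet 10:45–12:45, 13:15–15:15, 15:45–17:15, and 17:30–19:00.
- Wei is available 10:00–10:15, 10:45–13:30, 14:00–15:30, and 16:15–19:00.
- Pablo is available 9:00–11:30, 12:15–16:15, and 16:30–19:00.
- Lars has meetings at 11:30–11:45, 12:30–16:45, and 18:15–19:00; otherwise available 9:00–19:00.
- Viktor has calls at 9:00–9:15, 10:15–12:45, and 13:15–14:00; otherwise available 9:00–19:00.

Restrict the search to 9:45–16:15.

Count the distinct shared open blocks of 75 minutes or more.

Lars free within 09:00–19:00: 09:00–11:30, 11:45–12:30, 16:45–18:15.
Viktor free within 09:00–19:00: 09:15–10:15, 12:45–13:15, 14:00–19:00.
Oksana ∩ Priya: 13:15–13:30, 14:30–15:15, 15:45–17:00, 17:30–19:00.
Oksana ∩ Priya ∩ Wei: 13:15–13:30, 14:30–15:15, 16:15–17:00, 17:30–19:00.
Oksana ∩ Priya ∩ Wei ∩ Pablo: 13:15–13:30, 14:30–15:15, 16:30–17:00, 17:30–19:00.
Oksana ∩ Priya ∩ Wei ∩ Pablo ∩ Lars: 16:45–17:00, 17:30–18:15.
Oksana ∩ Priya ∩ Wei ∩ Pablo ∩ Lars ∩ Viktor: 16:45–17:00, 17:30–18:15.
Restricted to 09:45–16:15: (none).
Windows ≥ 75 min: (none).
That's 0 windows.

0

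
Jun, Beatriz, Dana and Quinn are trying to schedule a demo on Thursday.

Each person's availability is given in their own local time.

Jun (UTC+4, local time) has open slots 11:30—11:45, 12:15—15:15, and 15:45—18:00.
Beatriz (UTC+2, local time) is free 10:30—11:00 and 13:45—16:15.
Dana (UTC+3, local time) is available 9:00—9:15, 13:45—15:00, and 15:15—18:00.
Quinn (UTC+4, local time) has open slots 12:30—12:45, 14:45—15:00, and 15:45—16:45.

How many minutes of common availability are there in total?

45 minutes

Jun → UTC: 07:30–07:45, 08:15–11:15, 11:45–14:00.
Beatriz → UTC: 08:30–09:00, 11:45–14:15.
Dana → UTC: 06:00–06:15, 10:45–12:00, 12:15–15:00.
Quinn → UTC: 08:30–08:45, 10:45–11:00, 11:45–12:45.
Jun ∩ Beatriz: 08:30–09:00, 11:45–14:00.
Jun ∩ Beatriz ∩ Dana: 11:45–12:00, 12:15–14:00.
Jun ∩ Beatriz ∩ Dana ∩ Quinn: 11:45–12:00, 12:15–12:45.
Total common minutes: 15 + 30 = 45.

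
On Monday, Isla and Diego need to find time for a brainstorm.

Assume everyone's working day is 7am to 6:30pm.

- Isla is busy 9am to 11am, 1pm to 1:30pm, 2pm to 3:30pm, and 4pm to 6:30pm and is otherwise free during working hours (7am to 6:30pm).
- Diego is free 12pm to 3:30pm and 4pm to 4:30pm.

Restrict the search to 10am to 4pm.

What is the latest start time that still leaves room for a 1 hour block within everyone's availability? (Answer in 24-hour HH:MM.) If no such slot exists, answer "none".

Isla free within 07:00–18:30: 07:00–09:00, 11:00–13:00, 13:30–14:00, 15:30–16:00.
Isla ∩ Diego: 12:00–13:00, 13:30–14:00.
Restricted to 10:00–16:00: 12:00–13:00, 13:30–14:00.
Windows ≥ 60 min: 12:00–13:00.
Latest start in the last window 12:00–13:00 is 13:00 − 60 min = 12:00.

12:00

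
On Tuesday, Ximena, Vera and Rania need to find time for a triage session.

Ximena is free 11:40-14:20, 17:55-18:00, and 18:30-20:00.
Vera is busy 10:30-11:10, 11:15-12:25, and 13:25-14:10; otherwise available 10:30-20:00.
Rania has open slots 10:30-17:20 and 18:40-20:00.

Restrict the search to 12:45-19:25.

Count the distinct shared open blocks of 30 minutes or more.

Vera free within 10:30–20:00: 11:10–11:15, 12:25–13:25, 14:10–20:00.
Ximena ∩ Vera: 12:25–13:25, 14:10–14:20, 17:55–18:00, 18:30–20:00.
Ximena ∩ Vera ∩ Rania: 12:25–13:25, 14:10–14:20, 18:40–20:00.
Restricted to 12:45–19:25: 12:45–13:25, 14:10–14:20, 18:40–19:25.
Windows ≥ 30 min: 12:45–13:25, 18:40–19:25.
That's 2 windows.

2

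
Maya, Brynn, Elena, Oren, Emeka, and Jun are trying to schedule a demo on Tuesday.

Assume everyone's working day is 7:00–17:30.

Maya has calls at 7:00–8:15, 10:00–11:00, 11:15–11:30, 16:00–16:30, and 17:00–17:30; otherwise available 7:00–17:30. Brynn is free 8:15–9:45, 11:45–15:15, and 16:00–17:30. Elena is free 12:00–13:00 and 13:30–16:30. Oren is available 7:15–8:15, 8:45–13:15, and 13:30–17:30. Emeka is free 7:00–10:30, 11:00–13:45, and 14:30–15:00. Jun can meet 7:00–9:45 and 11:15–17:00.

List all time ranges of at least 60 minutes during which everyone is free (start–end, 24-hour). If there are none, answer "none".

Maya free within 07:00–17:30: 08:15–10:00, 11:00–11:15, 11:30–16:00, 16:30–17:00.
Maya ∩ Brynn: 08:15–09:45, 11:45–15:15, 16:30–17:00.
Maya ∩ Brynn ∩ Elena: 12:00–13:00, 13:30–15:15.
Maya ∩ Brynn ∩ Elena ∩ Oren: 12:00–13:00, 13:30–15:15.
Maya ∩ Brynn ∩ Elena ∩ Oren ∩ Emeka: 12:00–13:00, 13:30–13:45, 14:30–15:00.
Maya ∩ Brynn ∩ Elena ∩ Oren ∩ Emeka ∩ Jun: 12:00–13:00, 13:30–13:45, 14:30–15:00.
Windows ≥ 60 min: 12:00–13:00.

12:00–13:00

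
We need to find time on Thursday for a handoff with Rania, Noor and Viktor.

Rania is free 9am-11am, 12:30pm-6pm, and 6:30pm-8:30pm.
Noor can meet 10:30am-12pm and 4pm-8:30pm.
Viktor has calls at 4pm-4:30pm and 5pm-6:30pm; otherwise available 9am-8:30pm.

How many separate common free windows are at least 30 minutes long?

3

Viktor free within 09:00–20:30: 09:00–16:00, 16:30–17:00, 18:30–20:30.
Rania ∩ Noor: 10:30–11:00, 16:00–18:00, 18:30–20:30.
Rania ∩ Noor ∩ Viktor: 10:30–11:00, 16:30–17:00, 18:30–20:30.
Windows ≥ 30 min: 10:30–11:00, 16:30–17:00, 18:30–20:30.
That's 3 windows.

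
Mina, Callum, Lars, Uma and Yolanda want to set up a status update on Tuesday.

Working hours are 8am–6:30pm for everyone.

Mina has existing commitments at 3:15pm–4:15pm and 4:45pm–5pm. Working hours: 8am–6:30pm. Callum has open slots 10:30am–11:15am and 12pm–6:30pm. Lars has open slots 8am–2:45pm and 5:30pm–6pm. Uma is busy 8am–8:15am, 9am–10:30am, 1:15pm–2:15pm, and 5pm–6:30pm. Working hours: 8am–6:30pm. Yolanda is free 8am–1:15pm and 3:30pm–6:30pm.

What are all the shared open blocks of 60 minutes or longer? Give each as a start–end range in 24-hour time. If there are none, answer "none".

12:00–13:15

Mina free within 08:00–18:30: 08:00–15:15, 16:15–16:45, 17:00–18:30.
Uma free within 08:00–18:30: 08:15–09:00, 10:30–13:15, 14:15–17:00.
Mina ∩ Callum: 10:30–11:15, 12:00–15:15, 16:15–16:45, 17:00–18:30.
Mina ∩ Callum ∩ Lars: 10:30–11:15, 12:00–14:45, 17:30–18:00.
Mina ∩ Callum ∩ Lars ∩ Uma: 10:30–11:15, 12:00–13:15, 14:15–14:45.
Mina ∩ Callum ∩ Lars ∩ Uma ∩ Yolanda: 10:30–11:15, 12:00–13:15.
Windows ≥ 60 min: 12:00–13:15.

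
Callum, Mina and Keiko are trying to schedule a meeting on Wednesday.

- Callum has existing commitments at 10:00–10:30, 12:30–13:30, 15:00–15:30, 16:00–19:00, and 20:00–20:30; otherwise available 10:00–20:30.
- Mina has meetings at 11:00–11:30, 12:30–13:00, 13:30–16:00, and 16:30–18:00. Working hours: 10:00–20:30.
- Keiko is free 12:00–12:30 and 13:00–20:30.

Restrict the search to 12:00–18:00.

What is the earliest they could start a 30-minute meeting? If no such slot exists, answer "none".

Callum free within 10:00–20:30: 10:30–12:30, 13:30–15:00, 15:30–16:00, 19:00–20:00.
Mina free within 10:00–20:30: 10:00–11:00, 11:30–12:30, 13:00–13:30, 16:00–16:30, 18:00–20:30.
Callum ∩ Mina: 10:30–11:00, 11:30–12:30, 19:00–20:00.
Callum ∩ Mina ∩ Keiko: 12:00–12:30, 19:00–20:00.
Restricted to 12:00–18:00: 12:00–12:30.
Windows ≥ 30 min: 12:00–12:30.
Earliest such window starts at 12:00.

12:00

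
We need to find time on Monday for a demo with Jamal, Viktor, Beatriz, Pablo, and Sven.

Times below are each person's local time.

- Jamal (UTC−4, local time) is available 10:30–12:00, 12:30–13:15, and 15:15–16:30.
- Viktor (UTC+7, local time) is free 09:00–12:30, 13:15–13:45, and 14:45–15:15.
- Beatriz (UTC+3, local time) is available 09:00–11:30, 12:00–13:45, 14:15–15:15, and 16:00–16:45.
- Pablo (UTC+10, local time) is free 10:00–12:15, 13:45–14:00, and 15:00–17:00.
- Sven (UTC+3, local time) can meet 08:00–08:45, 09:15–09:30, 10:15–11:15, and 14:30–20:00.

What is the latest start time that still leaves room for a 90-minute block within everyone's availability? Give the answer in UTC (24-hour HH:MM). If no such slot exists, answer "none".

none

Jamal → UTC: 14:30–16:00, 16:30–17:15, 19:15–20:30.
Viktor → UTC: 02:00–05:30, 06:15–06:45, 07:45–08:15.
Beatriz → UTC: 06:00–08:30, 09:00–10:45, 11:15–12:15, 13:00–13:45.
Pablo → UTC: 00:00–02:15, 03:45–04:00, 05:00–07:00.
Sven → UTC: 05:00–05:45, 06:15–06:30, 07:15–08:15, 11:30–17:00.
Jamal ∩ Viktor: (none).
Jamal ∩ Viktor ∩ Beatriz: (none).
Jamal ∩ Viktor ∩ Beatriz ∩ Pablo: (none).
Jamal ∩ Viktor ∩ Beatriz ∩ Pablo ∩ Sven: (none).
Windows ≥ 90 min: (none).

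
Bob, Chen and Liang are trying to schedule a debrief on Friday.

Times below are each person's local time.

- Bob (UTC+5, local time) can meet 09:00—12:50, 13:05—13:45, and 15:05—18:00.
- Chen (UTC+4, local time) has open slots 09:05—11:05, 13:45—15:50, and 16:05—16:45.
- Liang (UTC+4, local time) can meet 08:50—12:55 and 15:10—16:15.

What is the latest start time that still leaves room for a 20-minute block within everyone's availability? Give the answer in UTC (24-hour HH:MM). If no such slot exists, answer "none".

11:30

Bob → UTC: 04:00–07:50, 08:05–08:45, 10:05–13:00.
Chen → UTC: 05:05–07:05, 09:45–11:50, 12:05–12:45.
Liang → UTC: 04:50–08:55, 11:10–12:15.
Bob ∩ Chen: 05:05–07:05, 10:05–11:50, 12:05–12:45.
Bob ∩ Chen ∩ Liang: 05:05–07:05, 11:10–11:50, 12:05–12:15.
Windows ≥ 20 min: 05:05–07:05, 11:10–11:50.
Latest start in the last window 11:10–11:50 is 11:50 − 20 min = 11:30.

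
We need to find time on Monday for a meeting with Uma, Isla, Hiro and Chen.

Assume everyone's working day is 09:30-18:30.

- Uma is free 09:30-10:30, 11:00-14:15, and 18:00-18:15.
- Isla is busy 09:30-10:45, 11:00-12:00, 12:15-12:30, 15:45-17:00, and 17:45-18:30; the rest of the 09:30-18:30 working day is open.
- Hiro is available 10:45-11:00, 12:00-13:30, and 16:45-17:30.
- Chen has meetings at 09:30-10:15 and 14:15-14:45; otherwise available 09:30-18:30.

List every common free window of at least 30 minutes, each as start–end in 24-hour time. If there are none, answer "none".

Isla free within 09:30–18:30: 10:45–11:00, 12:00–12:15, 12:30–15:45, 17:00–17:45.
Chen free within 09:30–18:30: 10:15–14:15, 14:45–18:30.
Uma ∩ Isla: 12:00–12:15, 12:30–14:15.
Uma ∩ Isla ∩ Hiro: 12:00–12:15, 12:30–13:30.
Uma ∩ Isla ∩ Hiro ∩ Chen: 12:00–12:15, 12:30–13:30.
Windows ≥ 30 min: 12:30–13:30.

12:30–13:30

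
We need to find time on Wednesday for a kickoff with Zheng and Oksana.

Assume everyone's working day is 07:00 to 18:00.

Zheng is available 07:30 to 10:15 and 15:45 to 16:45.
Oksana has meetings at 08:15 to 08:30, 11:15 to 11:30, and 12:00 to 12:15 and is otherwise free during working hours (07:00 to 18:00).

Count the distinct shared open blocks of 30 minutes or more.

Oksana free within 07:00–18:00: 07:00–08:15, 08:30–11:15, 11:30–12:00, 12:15–18:00.
Zheng ∩ Oksana: 07:30–08:15, 08:30–10:15, 15:45–16:45.
Windows ≥ 30 min: 07:30–08:15, 08:30–10:15, 15:45–16:45.
That's 3 windows.

3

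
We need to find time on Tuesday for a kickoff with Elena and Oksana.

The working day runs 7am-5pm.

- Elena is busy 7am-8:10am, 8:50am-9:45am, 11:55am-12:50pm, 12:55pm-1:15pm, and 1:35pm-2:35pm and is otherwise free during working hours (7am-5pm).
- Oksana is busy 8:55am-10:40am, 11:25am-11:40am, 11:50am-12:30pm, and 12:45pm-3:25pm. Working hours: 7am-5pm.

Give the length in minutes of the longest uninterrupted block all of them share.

Elena free within 07:00–17:00: 08:10–08:50, 09:45–11:55, 12:50–12:55, 13:15–13:35, 14:35–17:00.
Oksana free within 07:00–17:00: 07:00–08:55, 10:40–11:25, 11:40–11:50, 12:30–12:45, 15:25–17:00.
Elena ∩ Oksana: 08:10–08:50, 10:40–11:25, 11:40–11:50, 15:25–17:00.
Common window lengths: 40, 45, 10, 95 min; longest is 95.

95 minutes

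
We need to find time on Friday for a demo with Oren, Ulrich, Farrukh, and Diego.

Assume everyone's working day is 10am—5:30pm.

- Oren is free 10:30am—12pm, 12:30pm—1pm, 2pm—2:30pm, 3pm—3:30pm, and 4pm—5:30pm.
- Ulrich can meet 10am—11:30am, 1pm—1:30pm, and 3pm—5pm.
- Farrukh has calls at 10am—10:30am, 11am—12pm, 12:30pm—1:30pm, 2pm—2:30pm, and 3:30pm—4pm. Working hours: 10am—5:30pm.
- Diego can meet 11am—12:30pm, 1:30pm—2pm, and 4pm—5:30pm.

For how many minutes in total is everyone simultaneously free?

Farrukh free within 10:00–17:30: 10:30–11:00, 12:00–12:30, 13:30–14:00, 14:30–15:30, 16:00–17:30.
Oren ∩ Ulrich: 10:30–11:30, 15:00–15:30, 16:00–17:00.
Oren ∩ Ulrich ∩ Farrukh: 10:30–11:00, 15:00–15:30, 16:00–17:00.
Oren ∩ Ulrich ∩ Farrukh ∩ Diego: 16:00–17:00.
Total common minutes: 60.

60 minutes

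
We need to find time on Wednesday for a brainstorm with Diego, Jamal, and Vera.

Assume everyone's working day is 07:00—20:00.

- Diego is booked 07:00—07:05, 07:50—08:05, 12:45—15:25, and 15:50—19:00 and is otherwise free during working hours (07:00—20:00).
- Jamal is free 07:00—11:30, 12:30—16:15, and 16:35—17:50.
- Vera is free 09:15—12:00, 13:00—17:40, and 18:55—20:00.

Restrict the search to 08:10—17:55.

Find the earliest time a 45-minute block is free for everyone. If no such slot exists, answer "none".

Diego free within 07:00–20:00: 07:05–07:50, 08:05–12:45, 15:25–15:50, 19:00–20:00.
Diego ∩ Jamal: 07:05–07:50, 08:05–11:30, 12:30–12:45, 15:25–15:50.
Diego ∩ Jamal ∩ Vera: 09:15–11:30, 15:25–15:50.
Restricted to 08:10–17:55: 09:15–11:30, 15:25–15:50.
Windows ≥ 45 min: 09:15–11:30.
Earliest such window starts at 09:15.

09:15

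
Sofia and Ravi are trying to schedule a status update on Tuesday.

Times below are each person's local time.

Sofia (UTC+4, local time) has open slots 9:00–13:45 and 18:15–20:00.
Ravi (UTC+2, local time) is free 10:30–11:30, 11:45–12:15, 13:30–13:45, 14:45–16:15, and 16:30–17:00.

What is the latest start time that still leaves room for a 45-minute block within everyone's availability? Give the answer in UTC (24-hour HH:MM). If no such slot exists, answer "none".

Sofia → UTC: 05:00–09:45, 14:15–16:00.
Ravi → UTC: 08:30–09:30, 09:45–10:15, 11:30–11:45, 12:45–14:15, 14:30–15:00.
Sofia ∩ Ravi: 08:30–09:30, 14:30–15:00.
Windows ≥ 45 min: 08:30–09:30.
Latest start in the last window 08:30–09:30 is 09:30 − 45 min = 08:45.

08:45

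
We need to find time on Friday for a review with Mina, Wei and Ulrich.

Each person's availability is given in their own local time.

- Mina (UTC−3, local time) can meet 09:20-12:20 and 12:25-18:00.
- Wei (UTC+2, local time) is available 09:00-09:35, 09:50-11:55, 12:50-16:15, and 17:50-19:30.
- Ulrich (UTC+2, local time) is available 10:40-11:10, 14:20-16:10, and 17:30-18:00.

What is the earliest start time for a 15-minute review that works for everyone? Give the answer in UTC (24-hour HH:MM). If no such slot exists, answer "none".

Mina → UTC: 12:20–15:20, 15:25–21:00.
Wei → UTC: 07:00–07:35, 07:50–09:55, 10:50–14:15, 15:50–17:30.
Ulrich → UTC: 08:40–09:10, 12:20–14:10, 15:30–16:00.
Mina ∩ Wei: 12:20–14:15, 15:50–17:30.
Mina ∩ Wei ∩ Ulrich: 12:20–14:10, 15:50–16:00.
Windows ≥ 15 min: 12:20–14:10.
Earliest such window starts at 12:20.

12:20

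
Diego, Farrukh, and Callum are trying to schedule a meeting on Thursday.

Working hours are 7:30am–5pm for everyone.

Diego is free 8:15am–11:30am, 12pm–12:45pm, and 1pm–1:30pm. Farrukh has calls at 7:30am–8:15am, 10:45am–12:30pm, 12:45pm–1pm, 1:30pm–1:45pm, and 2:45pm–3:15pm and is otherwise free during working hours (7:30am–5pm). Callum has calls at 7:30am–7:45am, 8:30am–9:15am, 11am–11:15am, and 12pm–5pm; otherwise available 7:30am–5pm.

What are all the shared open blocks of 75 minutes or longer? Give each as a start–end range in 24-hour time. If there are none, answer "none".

09:15–10:45

Farrukh free within 07:30–17:00: 08:15–10:45, 12:30–12:45, 13:00–13:30, 13:45–14:45, 15:15–17:00.
Callum free within 07:30–17:00: 07:45–08:30, 09:15–11:00, 11:15–12:00.
Diego ∩ Farrukh: 08:15–10:45, 12:30–12:45, 13:00–13:30.
Diego ∩ Farrukh ∩ Callum: 08:15–08:30, 09:15–10:45.
Windows ≥ 75 min: 09:15–10:45.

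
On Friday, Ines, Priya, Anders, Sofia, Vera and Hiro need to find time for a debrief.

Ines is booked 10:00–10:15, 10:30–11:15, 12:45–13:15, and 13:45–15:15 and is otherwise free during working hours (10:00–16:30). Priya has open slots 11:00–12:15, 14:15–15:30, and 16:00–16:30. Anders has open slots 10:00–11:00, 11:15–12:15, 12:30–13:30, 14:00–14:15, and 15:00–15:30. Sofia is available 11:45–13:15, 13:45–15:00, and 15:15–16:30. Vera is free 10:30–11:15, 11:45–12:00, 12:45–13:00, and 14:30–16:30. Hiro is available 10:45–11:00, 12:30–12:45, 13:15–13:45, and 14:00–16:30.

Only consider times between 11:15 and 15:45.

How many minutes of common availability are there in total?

15 minutes

Ines free within 10:00–16:30: 10:15–10:30, 11:15–12:45, 13:15–13:45, 15:15–16:30.
Ines ∩ Priya: 11:15–12:15, 15:15–15:30, 16:00–16:30.
Ines ∩ Priya ∩ Anders: 11:15–12:15, 15:15–15:30.
Ines ∩ Priya ∩ Anders ∩ Sofia: 11:45–12:15, 15:15–15:30.
Ines ∩ Priya ∩ Anders ∩ Sofia ∩ Vera: 11:45–12:00, 15:15–15:30.
Ines ∩ Priya ∩ Anders ∩ Sofia ∩ Vera ∩ Hiro: 15:15–15:30.
Restricted to 11:15–15:45: 15:15–15:30.
Total common minutes: 15.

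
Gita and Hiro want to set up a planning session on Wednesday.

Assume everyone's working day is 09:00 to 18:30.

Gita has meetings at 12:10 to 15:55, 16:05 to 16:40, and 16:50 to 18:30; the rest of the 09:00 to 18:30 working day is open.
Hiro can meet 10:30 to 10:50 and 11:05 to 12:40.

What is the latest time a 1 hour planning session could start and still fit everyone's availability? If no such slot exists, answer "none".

Gita free within 09:00–18:30: 09:00–12:10, 15:55–16:05, 16:40–16:50.
Gita ∩ Hiro: 10:30–10:50, 11:05–12:10.
Windows ≥ 60 min: 11:05–12:10.
Latest start in the last window 11:05–12:10 is 12:10 − 60 min = 11:10.

11:10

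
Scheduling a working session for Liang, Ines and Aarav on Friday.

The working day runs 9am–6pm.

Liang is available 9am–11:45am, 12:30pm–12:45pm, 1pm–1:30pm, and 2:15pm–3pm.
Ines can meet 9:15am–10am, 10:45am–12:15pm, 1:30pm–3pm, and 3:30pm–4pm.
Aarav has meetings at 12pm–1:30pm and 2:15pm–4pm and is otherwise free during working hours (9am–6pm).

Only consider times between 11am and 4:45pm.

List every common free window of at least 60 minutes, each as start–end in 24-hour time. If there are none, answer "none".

Aarav free within 09:00–18:00: 09:00–12:00, 13:30–14:15, 16:00–18:00.
Liang ∩ Ines: 09:15–10:00, 10:45–11:45, 14:15–15:00.
Liang ∩ Ines ∩ Aarav: 09:15–10:00, 10:45–11:45.
Restricted to 11:00–16:45: 11:00–11:45.
Windows ≥ 60 min: (none).

none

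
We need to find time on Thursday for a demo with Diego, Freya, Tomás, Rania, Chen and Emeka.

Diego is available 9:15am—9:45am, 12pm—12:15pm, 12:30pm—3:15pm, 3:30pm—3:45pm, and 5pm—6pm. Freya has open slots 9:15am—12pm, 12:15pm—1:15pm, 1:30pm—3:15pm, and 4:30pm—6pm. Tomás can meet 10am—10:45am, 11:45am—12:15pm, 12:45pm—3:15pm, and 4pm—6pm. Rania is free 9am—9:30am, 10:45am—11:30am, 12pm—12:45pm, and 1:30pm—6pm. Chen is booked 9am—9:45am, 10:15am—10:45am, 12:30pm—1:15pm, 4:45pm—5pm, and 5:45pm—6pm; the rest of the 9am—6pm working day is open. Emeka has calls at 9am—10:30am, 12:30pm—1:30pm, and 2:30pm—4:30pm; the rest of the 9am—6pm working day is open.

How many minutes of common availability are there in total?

105 minutes

Chen free within 09:00–18:00: 09:45–10:15, 10:45–12:30, 13:15–16:45, 17:00–17:45.
Emeka free within 09:00–18:00: 10:30–12:30, 13:30–14:30, 16:30–18:00.
Diego ∩ Freya: 09:15–09:45, 12:30–13:15, 13:30–15:15, 17:00–18:00.
Diego ∩ Freya ∩ Tomás: 12:45–13:15, 13:30–15:15, 17:00–18:00.
Diego ∩ Freya ∩ Tomás ∩ Rania: 13:30–15:15, 17:00–18:00.
Diego ∩ Freya ∩ Tomás ∩ Rania ∩ Chen: 13:30–15:15, 17:00–17:45.
Diego ∩ Freya ∩ Tomás ∩ Rania ∩ Chen ∩ Emeka: 13:30–14:30, 17:00–17:45.
Total common minutes: 60 + 45 = 105.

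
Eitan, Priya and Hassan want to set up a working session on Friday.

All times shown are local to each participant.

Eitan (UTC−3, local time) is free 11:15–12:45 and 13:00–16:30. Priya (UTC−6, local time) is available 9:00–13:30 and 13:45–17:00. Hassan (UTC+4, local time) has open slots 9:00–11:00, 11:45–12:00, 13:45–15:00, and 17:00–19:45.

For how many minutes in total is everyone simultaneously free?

45 minutes

Eitan → UTC: 14:15–15:45, 16:00–19:30.
Priya → UTC: 15:00–19:30, 19:45–23:00.
Hassan → UTC: 05:00–07:00, 07:45–08:00, 09:45–11:00, 13:00–15:45.
Eitan ∩ Priya: 15:00–15:45, 16:00–19:30.
Eitan ∩ Priya ∩ Hassan: 15:00–15:45.
Total common minutes: 45.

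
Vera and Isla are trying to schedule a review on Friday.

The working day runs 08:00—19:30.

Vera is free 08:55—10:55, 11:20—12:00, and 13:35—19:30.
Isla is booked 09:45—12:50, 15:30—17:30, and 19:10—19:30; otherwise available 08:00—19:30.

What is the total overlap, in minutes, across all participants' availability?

Isla free within 08:00–19:30: 08:00–09:45, 12:50–15:30, 17:30–19:10.
Vera ∩ Isla: 08:55–09:45, 13:35–15:30, 17:30–19:10.
Total common minutes: 50 + 115 + 100 = 265.

265 minutes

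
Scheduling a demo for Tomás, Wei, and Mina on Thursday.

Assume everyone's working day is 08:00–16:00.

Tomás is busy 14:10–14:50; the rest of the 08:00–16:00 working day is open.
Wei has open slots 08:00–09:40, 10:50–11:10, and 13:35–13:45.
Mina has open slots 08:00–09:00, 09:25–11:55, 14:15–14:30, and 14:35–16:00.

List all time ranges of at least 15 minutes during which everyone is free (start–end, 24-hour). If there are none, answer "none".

Tomás free within 08:00–16:00: 08:00–14:10, 14:50–16:00.
Tomás ∩ Wei: 08:00–09:40, 10:50–11:10, 13:35–13:45.
Tomás ∩ Wei ∩ Mina: 08:00–09:00, 09:25–09:40, 10:50–11:10.
Windows ≥ 15 min: 08:00–09:00, 09:25–09:40, 10:50–11:10.

08:00–09:00, 09:25–09:40, 10:50–11:10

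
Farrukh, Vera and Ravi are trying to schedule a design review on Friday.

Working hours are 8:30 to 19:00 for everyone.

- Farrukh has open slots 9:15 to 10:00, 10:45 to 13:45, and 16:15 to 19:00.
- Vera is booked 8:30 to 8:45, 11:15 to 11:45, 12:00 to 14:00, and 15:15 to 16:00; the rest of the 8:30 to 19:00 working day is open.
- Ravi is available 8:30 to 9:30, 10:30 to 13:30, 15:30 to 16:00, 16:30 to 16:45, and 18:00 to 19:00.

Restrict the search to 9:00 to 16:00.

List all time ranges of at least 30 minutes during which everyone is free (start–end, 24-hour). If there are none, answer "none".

10:45–11:15

Vera free within 08:30–19:00: 08:45–11:15, 11:45–12:00, 14:00–15:15, 16:00–19:00.
Farrukh ∩ Vera: 09:15–10:00, 10:45–11:15, 11:45–12:00, 16:15–19:00.
Farrukh ∩ Vera ∩ Ravi: 09:15–09:30, 10:45–11:15, 11:45–12:00, 16:30–16:45, 18:00–19:00.
Restricted to 09:00–16:00: 09:15–09:30, 10:45–11:15, 11:45–12:00.
Windows ≥ 30 min: 10:45–11:15.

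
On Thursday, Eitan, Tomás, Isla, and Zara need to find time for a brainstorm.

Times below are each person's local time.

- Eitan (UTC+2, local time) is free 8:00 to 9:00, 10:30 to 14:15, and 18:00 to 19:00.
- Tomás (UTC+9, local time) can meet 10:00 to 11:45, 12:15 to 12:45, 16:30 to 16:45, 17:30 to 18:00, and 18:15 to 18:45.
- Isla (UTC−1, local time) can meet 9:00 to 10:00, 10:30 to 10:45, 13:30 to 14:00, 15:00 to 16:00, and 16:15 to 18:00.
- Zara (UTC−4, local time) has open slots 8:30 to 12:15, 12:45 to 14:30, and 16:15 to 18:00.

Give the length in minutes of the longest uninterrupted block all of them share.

0 minutes

Eitan → UTC: 06:00–07:00, 08:30–12:15, 16:00–17:00.
Tomás → UTC: 01:00–02:45, 03:15–03:45, 07:30–07:45, 08:30–09:00, 09:15–09:45.
Isla → UTC: 10:00–11:00, 11:30–11:45, 14:30–15:00, 16:00–17:00, 17:15–19:00.
Zara → UTC: 12:30–16:15, 16:45–18:30, 20:15–22:00.
Eitan ∩ Tomás: 08:30–09:00, 09:15–09:45.
Eitan ∩ Tomás ∩ Isla: (none).
Eitan ∩ Tomás ∩ Isla ∩ Zara: (none).
No common window.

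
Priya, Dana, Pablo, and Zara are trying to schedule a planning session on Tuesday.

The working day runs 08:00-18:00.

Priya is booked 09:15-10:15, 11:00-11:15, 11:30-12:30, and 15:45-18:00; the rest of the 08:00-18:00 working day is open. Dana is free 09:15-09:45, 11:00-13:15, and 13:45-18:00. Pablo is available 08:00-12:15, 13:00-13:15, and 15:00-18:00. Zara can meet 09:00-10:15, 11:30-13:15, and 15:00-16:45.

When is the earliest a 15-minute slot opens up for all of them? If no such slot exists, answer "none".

Priya free within 08:00–18:00: 08:00–09:15, 10:15–11:00, 11:15–11:30, 12:30–15:45.
Priya ∩ Dana: 11:15–11:30, 12:30–13:15, 13:45–15:45.
Priya ∩ Dana ∩ Pablo: 11:15–11:30, 13:00–13:15, 15:00–15:45.
Priya ∩ Dana ∩ Pablo ∩ Zara: 13:00–13:15, 15:00–15:45.
Windows ≥ 15 min: 13:00–13:15, 15:00–15:45.
Earliest such window starts at 13:00.

13:00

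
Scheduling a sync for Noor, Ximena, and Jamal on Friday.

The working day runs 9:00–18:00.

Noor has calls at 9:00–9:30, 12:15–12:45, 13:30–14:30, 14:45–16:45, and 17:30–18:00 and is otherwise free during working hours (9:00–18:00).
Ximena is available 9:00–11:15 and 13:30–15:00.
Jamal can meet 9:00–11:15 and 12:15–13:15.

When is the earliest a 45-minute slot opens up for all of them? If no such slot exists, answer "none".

09:30

Noor free within 09:00–18:00: 09:30–12:15, 12:45–13:30, 14:30–14:45, 16:45–17:30.
Noor ∩ Ximena: 09:30–11:15, 14:30–14:45.
Noor ∩ Ximena ∩ Jamal: 09:30–11:15.
Windows ≥ 45 min: 09:30–11:15.
Earliest such window starts at 09:30.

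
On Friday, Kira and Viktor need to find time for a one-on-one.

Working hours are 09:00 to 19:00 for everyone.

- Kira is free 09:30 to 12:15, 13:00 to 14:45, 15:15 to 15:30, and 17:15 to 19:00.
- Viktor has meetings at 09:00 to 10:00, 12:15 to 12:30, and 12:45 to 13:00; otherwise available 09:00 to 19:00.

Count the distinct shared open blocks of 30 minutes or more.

3

Viktor free within 09:00–19:00: 10:00–12:15, 12:30–12:45, 13:00–19:00.
Kira ∩ Viktor: 10:00–12:15, 13:00–14:45, 15:15–15:30, 17:15–19:00.
Windows ≥ 30 min: 10:00–12:15, 13:00–14:45, 17:15–19:00.
That's 3 windows.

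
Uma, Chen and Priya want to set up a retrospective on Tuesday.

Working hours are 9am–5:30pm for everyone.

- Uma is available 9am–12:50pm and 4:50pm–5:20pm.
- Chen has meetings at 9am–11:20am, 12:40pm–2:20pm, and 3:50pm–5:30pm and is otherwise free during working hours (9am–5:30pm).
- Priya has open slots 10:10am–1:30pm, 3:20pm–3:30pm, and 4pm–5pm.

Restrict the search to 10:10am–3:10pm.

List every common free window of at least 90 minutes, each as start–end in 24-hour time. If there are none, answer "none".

Chen free within 09:00–17:30: 11:20–12:40, 14:20–15:50.
Uma ∩ Chen: 11:20–12:40.
Uma ∩ Chen ∩ Priya: 11:20–12:40.
Restricted to 10:10–15:10: 11:20–12:40.
Windows ≥ 90 min: (none).

none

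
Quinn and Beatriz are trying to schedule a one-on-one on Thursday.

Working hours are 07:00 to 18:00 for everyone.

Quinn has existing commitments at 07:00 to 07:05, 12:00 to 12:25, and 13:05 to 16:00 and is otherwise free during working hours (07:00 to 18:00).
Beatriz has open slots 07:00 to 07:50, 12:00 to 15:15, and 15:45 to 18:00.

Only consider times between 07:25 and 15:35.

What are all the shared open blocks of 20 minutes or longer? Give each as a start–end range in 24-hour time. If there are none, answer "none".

Quinn free within 07:00–18:00: 07:05–12:00, 12:25–13:05, 16:00–18:00.
Quinn ∩ Beatriz: 07:05–07:50, 12:25–13:05, 16:00–18:00.
Restricted to 07:25–15:35: 07:25–07:50, 12:25–13:05.
Windows ≥ 20 min: 07:25–07:50, 12:25–13:05.

07:25–07:50, 12:25–13:05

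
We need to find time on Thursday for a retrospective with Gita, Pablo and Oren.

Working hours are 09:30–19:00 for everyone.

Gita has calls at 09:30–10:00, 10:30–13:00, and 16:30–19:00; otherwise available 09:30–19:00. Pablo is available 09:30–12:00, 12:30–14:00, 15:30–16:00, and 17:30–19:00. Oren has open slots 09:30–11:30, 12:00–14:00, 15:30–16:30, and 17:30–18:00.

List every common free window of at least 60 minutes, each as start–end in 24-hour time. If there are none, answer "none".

Gita free within 09:30–19:00: 10:00–10:30, 13:00–16:30.
Gita ∩ Pablo: 10:00–10:30, 13:00–14:00, 15:30–16:00.
Gita ∩ Pablo ∩ Oren: 10:00–10:30, 13:00–14:00, 15:30–16:00.
Windows ≥ 60 min: 13:00–14:00.

13:00–14:00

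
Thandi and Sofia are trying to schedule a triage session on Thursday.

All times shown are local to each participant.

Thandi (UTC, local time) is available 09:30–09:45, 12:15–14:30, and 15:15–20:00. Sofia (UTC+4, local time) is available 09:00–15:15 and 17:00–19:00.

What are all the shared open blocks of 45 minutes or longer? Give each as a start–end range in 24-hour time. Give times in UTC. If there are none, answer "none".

13:00–14:30

Thandi → UTC: 09:30–09:45, 12:15–14:30, 15:15–20:00.
Sofia → UTC: 05:00–11:15, 13:00–15:00.
Thandi ∩ Sofia: 09:30–09:45, 13:00–14:30.
Windows ≥ 45 min: 13:00–14:30.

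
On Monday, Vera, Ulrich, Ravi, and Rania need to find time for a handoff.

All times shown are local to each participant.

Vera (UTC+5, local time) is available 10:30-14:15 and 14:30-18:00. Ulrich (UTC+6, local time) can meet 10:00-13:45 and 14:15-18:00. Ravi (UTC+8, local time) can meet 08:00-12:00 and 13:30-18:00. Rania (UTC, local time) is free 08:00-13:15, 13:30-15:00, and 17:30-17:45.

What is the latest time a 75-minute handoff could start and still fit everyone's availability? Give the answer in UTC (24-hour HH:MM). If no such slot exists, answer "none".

none

Vera → UTC: 05:30–09:15, 09:30–13:00.
Ulrich → UTC: 04:00–07:45, 08:15–12:00.
Ravi → UTC: 00:00–04:00, 05:30–10:00.
Rania → UTC: 08:00–13:15, 13:30–15:00, 17:30–17:45.
Vera ∩ Ulrich: 05:30–07:45, 08:15–09:15, 09:30–12:00.
Vera ∩ Ulrich ∩ Ravi: 05:30–07:45, 08:15–09:15, 09:30–10:00.
Vera ∩ Ulrich ∩ Ravi ∩ Rania: 08:15–09:15, 09:30–10:00.
Windows ≥ 75 min: (none).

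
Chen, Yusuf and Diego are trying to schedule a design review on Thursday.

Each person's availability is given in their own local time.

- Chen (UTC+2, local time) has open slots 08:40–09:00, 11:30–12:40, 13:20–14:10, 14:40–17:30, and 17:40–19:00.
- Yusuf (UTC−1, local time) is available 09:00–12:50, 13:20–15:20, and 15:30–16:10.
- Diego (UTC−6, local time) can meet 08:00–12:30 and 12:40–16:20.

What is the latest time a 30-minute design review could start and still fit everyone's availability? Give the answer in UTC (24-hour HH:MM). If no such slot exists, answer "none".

Chen → UTC: 06:40–07:00, 09:30–10:40, 11:20–12:10, 12:40–15:30, 15:40–17:00.
Yusuf → UTC: 10:00–13:50, 14:20–16:20, 16:30–17:10.
Diego → UTC: 14:00–18:30, 18:40–22:20.
Chen ∩ Yusuf: 10:00–10:40, 11:20–12:10, 12:40–13:50, 14:20–15:30, 15:40–16:20, 16:30–17:00.
Chen ∩ Yusuf ∩ Diego: 14:20–15:30, 15:40–16:20, 16:30–17:00.
Windows ≥ 30 min: 14:20–15:30, 15:40–16:20, 16:30–17:00.
Latest start in the last window 16:30–17:00 is 17:00 − 30 min = 16:30.

16:30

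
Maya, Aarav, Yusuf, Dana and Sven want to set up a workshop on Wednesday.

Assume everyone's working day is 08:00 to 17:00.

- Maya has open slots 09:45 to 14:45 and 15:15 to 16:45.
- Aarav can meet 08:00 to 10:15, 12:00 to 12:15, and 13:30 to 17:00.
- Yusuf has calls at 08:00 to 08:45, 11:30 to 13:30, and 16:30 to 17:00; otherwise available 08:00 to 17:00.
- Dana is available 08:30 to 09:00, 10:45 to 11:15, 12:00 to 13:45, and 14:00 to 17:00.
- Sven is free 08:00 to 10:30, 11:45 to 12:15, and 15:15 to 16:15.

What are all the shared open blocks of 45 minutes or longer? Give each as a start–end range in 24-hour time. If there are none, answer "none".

15:15–16:15

Yusuf free within 08:00–17:00: 08:45–11:30, 13:30–16:30.
Maya ∩ Aarav: 09:45–10:15, 12:00–12:15, 13:30–14:45, 15:15–16:45.
Maya ∩ Aarav ∩ Yusuf: 09:45–10:15, 13:30–14:45, 15:15–16:30.
Maya ∩ Aarav ∩ Yusuf ∩ Dana: 13:30–13:45, 14:00–14:45, 15:15–16:30.
Maya ∩ Aarav ∩ Yusuf ∩ Dana ∩ Sven: 15:15–16:15.
Windows ≥ 45 min: 15:15–16:15.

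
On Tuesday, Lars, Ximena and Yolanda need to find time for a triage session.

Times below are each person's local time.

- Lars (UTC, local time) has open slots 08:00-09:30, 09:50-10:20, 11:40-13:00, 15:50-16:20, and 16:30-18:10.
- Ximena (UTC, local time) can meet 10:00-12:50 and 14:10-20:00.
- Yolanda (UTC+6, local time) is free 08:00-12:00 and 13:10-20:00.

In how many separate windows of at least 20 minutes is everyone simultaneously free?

Lars → UTC: 08:00–09:30, 09:50–10:20, 11:40–13:00, 15:50–16:20, 16:30–18:10.
Ximena → UTC: 10:00–12:50, 14:10–20:00.
Yolanda → UTC: 02:00–06:00, 07:10–14:00.
Lars ∩ Ximena: 10:00–10:20, 11:40–12:50, 15:50–16:20, 16:30–18:10.
Lars ∩ Ximena ∩ Yolanda: 10:00–10:20, 11:40–12:50.
Windows ≥ 20 min: 10:00–10:20, 11:40–12:50.
That's 2 windows.

2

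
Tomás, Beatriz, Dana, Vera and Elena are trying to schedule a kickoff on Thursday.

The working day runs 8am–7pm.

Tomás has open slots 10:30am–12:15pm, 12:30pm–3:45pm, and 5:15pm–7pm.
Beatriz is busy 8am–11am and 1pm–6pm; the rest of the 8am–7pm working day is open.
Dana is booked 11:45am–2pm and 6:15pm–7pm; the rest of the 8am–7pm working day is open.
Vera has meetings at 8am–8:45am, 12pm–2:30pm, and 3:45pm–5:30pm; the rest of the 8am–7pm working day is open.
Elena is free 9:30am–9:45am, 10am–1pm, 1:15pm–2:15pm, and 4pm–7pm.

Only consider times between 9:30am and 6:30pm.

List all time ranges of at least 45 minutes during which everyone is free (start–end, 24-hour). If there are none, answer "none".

11:00–11:45

Beatriz free within 08:00–19:00: 11:00–13:00, 18:00–19:00.
Dana free within 08:00–19:00: 08:00–11:45, 14:00–18:15.
Vera free within 08:00–19:00: 08:45–12:00, 14:30–15:45, 17:30–19:00.
Tomás ∩ Beatriz: 11:00–12:15, 12:30–13:00, 18:00–19:00.
Tomás ∩ Beatriz ∩ Dana: 11:00–11:45, 18:00–18:15.
Tomás ∩ Beatriz ∩ Dana ∩ Vera: 11:00–11:45, 18:00–18:15.
Tomás ∩ Beatriz ∩ Dana ∩ Vera ∩ Elena: 11:00–11:45, 18:00–18:15.
Restricted to 09:30–18:30: 11:00–11:45, 18:00–18:15.
Windows ≥ 45 min: 11:00–11:45.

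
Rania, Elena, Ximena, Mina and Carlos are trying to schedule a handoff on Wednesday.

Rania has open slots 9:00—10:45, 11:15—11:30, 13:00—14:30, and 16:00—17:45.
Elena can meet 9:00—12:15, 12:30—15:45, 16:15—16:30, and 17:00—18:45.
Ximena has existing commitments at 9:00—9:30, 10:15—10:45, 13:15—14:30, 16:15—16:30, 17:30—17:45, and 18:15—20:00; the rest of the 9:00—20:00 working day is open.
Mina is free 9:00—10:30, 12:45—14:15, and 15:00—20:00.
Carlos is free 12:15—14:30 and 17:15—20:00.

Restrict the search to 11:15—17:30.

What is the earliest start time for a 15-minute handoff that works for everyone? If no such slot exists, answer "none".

13:00

Ximena free within 09:00–20:00: 09:30–10:15, 10:45–13:15, 14:30–16:15, 16:30–17:30, 17:45–18:15.
Rania ∩ Elena: 09:00–10:45, 11:15–11:30, 13:00–14:30, 16:15–16:30, 17:00–17:45.
Rania ∩ Elena ∩ Ximena: 09:30–10:15, 11:15–11:30, 13:00–13:15, 17:00–17:30.
Rania ∩ Elena ∩ Ximena ∩ Mina: 09:30–10:15, 13:00–13:15, 17:00–17:30.
Rania ∩ Elena ∩ Ximena ∩ Mina ∩ Carlos: 13:00–13:15, 17:15–17:30.
Restricted to 11:15–17:30: 13:00–13:15, 17:15–17:30.
Windows ≥ 15 min: 13:00–13:15, 17:15–17:30.
Earliest such window starts at 13:00.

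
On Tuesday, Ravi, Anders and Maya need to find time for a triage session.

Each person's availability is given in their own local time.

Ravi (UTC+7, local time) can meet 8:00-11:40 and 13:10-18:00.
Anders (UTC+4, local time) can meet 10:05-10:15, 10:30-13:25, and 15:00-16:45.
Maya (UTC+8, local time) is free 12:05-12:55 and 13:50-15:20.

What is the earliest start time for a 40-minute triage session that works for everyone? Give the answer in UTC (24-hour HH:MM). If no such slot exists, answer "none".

Ravi → UTC: 01:00–04:40, 06:10–11:00.
Anders → UTC: 06:05–06:15, 06:30–09:25, 11:00–12:45.
Maya → UTC: 04:05–04:55, 05:50–07:20.
Ravi ∩ Anders: 06:10–06:15, 06:30–09:25.
Ravi ∩ Anders ∩ Maya: 06:10–06:15, 06:30–07:20.
Windows ≥ 40 min: 06:30–07:20.
Earliest such window starts at 06:30.

06:30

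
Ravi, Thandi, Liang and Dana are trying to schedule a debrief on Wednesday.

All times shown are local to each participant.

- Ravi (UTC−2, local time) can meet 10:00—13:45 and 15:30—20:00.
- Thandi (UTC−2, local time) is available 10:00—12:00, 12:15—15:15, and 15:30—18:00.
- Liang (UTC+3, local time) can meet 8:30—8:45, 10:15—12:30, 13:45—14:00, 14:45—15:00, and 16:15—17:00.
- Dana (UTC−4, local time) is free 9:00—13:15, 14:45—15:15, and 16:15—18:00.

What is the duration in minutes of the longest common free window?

45 minutes

Ravi → UTC: 12:00–15:45, 17:30–22:00.
Thandi → UTC: 12:00–14:00, 14:15–17:15, 17:30–20:00.
Liang → UTC: 05:30–05:45, 07:15–09:30, 10:45–11:00, 11:45–12:00, 13:15–14:00.
Dana → UTC: 13:00–17:15, 18:45–19:15, 20:15–22:00.
Ravi ∩ Thandi: 12:00–14:00, 14:15–15:45, 17:30–20:00.
Ravi ∩ Thandi ∩ Liang: 13:15–14:00.
Ravi ∩ Thandi ∩ Liang ∩ Dana: 13:15–14:00.
Single common window of 45 minutes.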